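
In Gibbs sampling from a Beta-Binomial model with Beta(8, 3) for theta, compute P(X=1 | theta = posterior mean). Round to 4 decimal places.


Posterior mean = alpha/(alpha+beta) = 8/11 = 0.7273
P(X=1|theta=mean) = theta = 0.7273

0.7273


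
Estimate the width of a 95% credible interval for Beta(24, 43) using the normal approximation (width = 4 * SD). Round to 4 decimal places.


For Beta(a,b): Var = ab/((a+b)^2(a+b+1))
Var = 0.0034, SD = 0.0581
Approximate 95% CI width = 4 * 0.0581 = 0.2326

0.2326


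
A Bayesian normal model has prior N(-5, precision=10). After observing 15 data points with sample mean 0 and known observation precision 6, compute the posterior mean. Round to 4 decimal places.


Posterior mean = (prior_precision * prior_mean + n * data_precision * data_mean) / (prior_precision + n * data_precision)
Numerator = 10*-5 + 15*6*0 = -50
Denominator = 10 + 15*6 = 100
Posterior mean = -0.5

-0.5


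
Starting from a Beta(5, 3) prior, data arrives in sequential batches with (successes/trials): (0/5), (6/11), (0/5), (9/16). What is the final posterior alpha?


In sequential Bayesian updating, we sum all successes.
Total successes = 15
Final alpha = 5 + 15 = 20

20


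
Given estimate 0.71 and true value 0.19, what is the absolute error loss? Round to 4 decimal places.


Absolute error = |estimate - true|
= |0.52| = 0.52

0.52


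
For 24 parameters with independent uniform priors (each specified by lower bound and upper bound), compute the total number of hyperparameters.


A uniform prior has 2 hyperparameters per parameter.
Total = 24 * 2 = 48

48


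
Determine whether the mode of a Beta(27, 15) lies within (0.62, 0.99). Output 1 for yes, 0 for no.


First find the mode: (a-1)/(a+b-2) = 0.65
Is 0.65 in (0.62, 0.99)? 1

1


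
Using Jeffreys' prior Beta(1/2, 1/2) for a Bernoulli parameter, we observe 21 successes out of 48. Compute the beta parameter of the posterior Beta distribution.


Conjugate update: Beta(0.5 + k, 0.5 + n - k).
k = 21, n - k = 27
Posterior beta = 0.5 + (n - k) = 0.5 + 27 = 27.5

27.5


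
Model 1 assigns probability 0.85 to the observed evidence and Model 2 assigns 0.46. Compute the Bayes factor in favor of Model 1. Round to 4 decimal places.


BF = P(data|M1) / P(data|M2)
= 0.85 / 0.46 = 1.8478

1.8478


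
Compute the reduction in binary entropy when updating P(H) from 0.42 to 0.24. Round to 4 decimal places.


H_before = -p*log2(p) - (1-p)*log2(1-p) for p=0.42: 0.9815
H_after for p=0.24: 0.795
Reduction = 0.9815 - 0.795 = 0.1864

0.1864


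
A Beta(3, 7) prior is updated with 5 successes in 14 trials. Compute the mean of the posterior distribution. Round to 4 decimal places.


After update: Beta(8, 16)
Mean = 8 / (8 + 16) = 8 / 24
= 0.3333

0.3333


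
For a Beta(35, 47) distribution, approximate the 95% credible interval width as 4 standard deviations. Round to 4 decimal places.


Variance of Beta(a,b) = ab / ((a+b)^2 * (a+b+1))
= 35*47 / ((82)^2 * 83)
= 0.0029
SD = sqrt(0.0029) = 0.0543
Width = 4 * SD = 0.2172

0.2172


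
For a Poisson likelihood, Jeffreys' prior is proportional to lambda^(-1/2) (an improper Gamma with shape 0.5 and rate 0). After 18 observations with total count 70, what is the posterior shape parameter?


Jeffreys' prior for Poisson is proportional to lambda^(-1/2).
Posterior is Gamma(0.5 + S, 0 + n) = Gamma(0.5 + 70, 18).
Posterior shape = 0.5 + S = 0.5 + 70 = 70.5

70.5


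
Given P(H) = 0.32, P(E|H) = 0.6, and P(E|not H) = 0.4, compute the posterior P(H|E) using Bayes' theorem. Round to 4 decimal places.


By Bayes' theorem: P(H|E) = P(E|H)*P(H) / P(E)
P(E) = P(E|H)*P(H) + P(E|not H)*P(not H)
P(E) = 0.6*0.32 + 0.4*0.68 = 0.464
P(H|E) = 0.6*0.32 / 0.464 = 0.4138

0.4138


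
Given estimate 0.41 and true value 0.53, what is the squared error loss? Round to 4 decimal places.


Squared error = (estimate - true)^2
Difference = -0.12
Loss = -0.12^2 = 0.0144

0.0144


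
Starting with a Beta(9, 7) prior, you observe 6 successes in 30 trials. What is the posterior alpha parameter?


For a Beta-Binomial conjugate model:
Posterior alpha = prior alpha + number of successes
= 9 + 6 = 15

15


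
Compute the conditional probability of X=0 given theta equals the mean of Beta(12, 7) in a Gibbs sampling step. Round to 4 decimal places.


Mean of Beta(12, 7) = 0.6316
P(X=0 | theta=0.6316) = 0.3684

0.3684


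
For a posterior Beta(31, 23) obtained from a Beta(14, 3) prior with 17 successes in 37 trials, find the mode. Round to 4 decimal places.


Mode = (alpha - 1) / (alpha + beta - 2)
= 30 / 52
= 0.5769

0.5769


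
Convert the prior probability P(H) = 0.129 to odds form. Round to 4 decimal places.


P(not H) = 1 - 0.129 = 0.871
Odds = 0.129 / 0.871 = 0.1481

0.1481


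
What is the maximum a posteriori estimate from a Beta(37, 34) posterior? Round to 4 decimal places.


The MAP estimate equals the mode of the distribution.
Mode of Beta(a,b) = (a-1)/(a+b-2)
= 36/69
= 0.5217

0.5217


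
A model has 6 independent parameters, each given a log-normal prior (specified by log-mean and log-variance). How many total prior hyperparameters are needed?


Each log-normal prior needs 2 hyperparameters (log-mean and log-variance).
Total = 2 * 6 = 12

12


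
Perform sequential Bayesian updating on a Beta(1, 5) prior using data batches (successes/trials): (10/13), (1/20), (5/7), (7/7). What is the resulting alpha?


Accumulate successes: 23
Posterior alpha = prior alpha + sum of successes
= 1 + 23 = 24

24


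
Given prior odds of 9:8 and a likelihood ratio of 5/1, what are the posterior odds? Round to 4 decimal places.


Posterior odds = prior odds * LR
Prior odds = 9/8 = 1.125
LR = 5/1 = 5.0
Posterior odds = 1.125 * 5.0 = 5.625

5.625


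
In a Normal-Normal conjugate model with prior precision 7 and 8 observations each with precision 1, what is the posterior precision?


Posterior precision = prior precision + n * observation precision
= 7 + 8 * 1
= 7 + 8 = 15

15


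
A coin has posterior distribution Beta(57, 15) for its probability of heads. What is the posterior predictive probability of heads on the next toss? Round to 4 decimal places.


Posterior predictive = E[theta] = alpha/(alpha+beta)
= 57/72
= 0.7917

0.7917


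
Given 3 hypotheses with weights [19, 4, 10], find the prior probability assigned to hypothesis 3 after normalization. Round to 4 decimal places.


To normalize, divide each weight by the sum of all weights.
Sum = 33
Prior(H3) = 10/33 = 0.303

0.303


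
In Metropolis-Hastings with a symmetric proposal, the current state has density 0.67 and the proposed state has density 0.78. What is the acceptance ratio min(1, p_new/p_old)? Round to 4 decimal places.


Ratio = p_new / p_old = 0.78 / 0.67 = 1.1642
Acceptance = min(1, 1.1642) = 1.0

1.0


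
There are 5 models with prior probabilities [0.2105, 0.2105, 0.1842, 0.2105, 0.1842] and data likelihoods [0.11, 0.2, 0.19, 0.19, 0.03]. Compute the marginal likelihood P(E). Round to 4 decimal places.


P(E) = sum over models of P(M_i) * P(E|M_i)
= 0.2105*0.11 + 0.2105*0.2 + 0.1842*0.19 + 0.2105*0.19 + 0.1842*0.03
= 0.1458

0.1458


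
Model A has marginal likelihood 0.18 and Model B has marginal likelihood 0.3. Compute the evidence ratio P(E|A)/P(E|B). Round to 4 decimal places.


Evidence ratio = P(E|A) / P(E|B)
= 0.18 / 0.3
= 0.6

0.6


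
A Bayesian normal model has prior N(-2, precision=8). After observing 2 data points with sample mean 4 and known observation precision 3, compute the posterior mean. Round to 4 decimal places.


Posterior mean = (prior_precision * prior_mean + n * data_precision * data_mean) / (prior_precision + n * data_precision)
Numerator = 8*-2 + 2*3*4 = 8
Denominator = 8 + 2*3 = 14
Posterior mean = 0.5714

0.5714


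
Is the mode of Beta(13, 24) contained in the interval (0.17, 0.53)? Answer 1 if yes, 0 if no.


Mode = (a-1)/(a+b-2) = 12/35 = 0.3429
Interval: (0.17, 0.53)
Contains mode? 1

1


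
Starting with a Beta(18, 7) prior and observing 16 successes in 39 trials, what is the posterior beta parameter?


Posterior beta = prior beta + failures
Failures = 39 - 16 = 23
beta_post = 7 + 23 = 30

30


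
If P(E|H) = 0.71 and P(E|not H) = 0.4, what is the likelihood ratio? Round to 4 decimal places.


Likelihood ratio = P(E|H) / P(E|not H)
= 0.71 / 0.4
= 1.775

1.775


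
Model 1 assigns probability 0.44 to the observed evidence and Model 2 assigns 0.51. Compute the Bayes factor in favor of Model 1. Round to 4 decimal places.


BF = P(data|M1) / P(data|M2)
= 0.44 / 0.51 = 0.8627

0.8627


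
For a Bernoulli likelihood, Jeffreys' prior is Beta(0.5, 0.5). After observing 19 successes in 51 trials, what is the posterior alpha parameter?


Jeffreys' prior for Bernoulli is Beta(0.5, 0.5).
Posterior is Beta(0.5 + k, 0.5 + n - k).
Posterior alpha = 0.5 + k = 0.5 + 19 = 19.5

19.5


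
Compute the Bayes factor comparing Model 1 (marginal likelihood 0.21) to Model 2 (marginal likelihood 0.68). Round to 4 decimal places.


BF12 = marginal likelihood of M1 / marginal likelihood of M2
= 0.21/0.68
= 0.3088

0.3088


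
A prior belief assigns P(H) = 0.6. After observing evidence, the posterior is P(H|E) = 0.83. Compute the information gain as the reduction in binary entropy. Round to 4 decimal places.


H(prior) = -0.6*log2(0.6) - 0.4*log2(0.4)
= 0.971
H(post) = -0.83*log2(0.83) - 0.17*log2(0.17)
= 0.6577
IG = 0.971 - 0.6577 = 0.3132

0.3132


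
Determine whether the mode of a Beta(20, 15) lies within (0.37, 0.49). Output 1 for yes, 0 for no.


First find the mode: (a-1)/(a+b-2) = 0.5758
Is 0.5758 in (0.37, 0.49)? 0

0


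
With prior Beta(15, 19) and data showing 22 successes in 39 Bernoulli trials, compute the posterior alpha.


Conjugate update: alpha_posterior = alpha_prior + k
= 15 + 22 = 37

37


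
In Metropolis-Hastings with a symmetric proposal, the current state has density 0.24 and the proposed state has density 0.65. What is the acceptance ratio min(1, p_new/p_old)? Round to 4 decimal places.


Ratio = p_new / p_old = 0.65 / 0.24 = 2.7083
Acceptance = min(1, 2.7083) = 1.0

1.0


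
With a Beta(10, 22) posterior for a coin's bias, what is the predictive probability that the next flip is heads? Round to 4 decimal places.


The predictive probability equals the posterior mean.
P(next = heads) = alpha / (alpha + beta)
= 10 / 32 = 0.3125

0.3125


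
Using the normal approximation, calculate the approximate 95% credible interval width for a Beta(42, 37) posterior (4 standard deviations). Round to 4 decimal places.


Var(Beta) = 42*37/(79^2 * 80) = 0.0031
SD = 0.0558
Width ~ 4*SD = 0.2232

0.2232


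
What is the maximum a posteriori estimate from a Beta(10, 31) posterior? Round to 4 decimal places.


The MAP estimate equals the mode of the distribution.
Mode of Beta(a,b) = (a-1)/(a+b-2)
= 9/39
= 0.2308

0.2308


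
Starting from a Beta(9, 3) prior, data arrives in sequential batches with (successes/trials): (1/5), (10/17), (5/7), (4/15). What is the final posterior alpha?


In sequential Bayesian updating, we sum all successes.
Total successes = 20
Final alpha = 9 + 20 = 29

29


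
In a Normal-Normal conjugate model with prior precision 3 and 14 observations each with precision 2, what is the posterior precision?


Posterior precision = prior precision + n * observation precision
= 3 + 14 * 2
= 3 + 28 = 31

31


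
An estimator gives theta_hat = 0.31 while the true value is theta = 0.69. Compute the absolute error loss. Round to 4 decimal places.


The absolute error loss is |theta_hat - theta|
= |0.31 - 0.69|
= 0.38

0.38


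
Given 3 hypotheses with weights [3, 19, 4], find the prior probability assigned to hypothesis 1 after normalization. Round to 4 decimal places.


To normalize, divide each weight by the sum of all weights.
Sum = 26
Prior(H1) = 3/26 = 0.1154

0.1154


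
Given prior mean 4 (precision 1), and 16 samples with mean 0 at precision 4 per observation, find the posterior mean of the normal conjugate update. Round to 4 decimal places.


The posterior mean is a precision-weighted average of prior and data.
Post. prec. = 1 + 64 = 65
Post. mean = (4 + 0)/65 = 4/65 = 0.0615

0.0615


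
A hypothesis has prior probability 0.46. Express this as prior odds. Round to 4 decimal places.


Odds = P(H) / P(not H) = 0.46 / 0.54
= 0.8519

0.8519


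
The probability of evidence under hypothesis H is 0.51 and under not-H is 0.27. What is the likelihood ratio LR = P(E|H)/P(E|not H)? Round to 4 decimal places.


LR = 0.51 / 0.27
= 1.8889

1.8889


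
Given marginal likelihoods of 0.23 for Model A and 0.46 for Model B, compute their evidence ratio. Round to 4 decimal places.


Ratio = ML(A) / ML(B) = 0.23/0.46
= 0.5

0.5


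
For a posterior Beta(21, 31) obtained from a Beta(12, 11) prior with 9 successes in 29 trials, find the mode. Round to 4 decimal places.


Mode = (alpha - 1) / (alpha + beta - 2)
= 20 / 50
= 0.4

0.4


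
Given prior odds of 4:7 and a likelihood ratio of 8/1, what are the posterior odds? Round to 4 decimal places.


Posterior odds = prior odds * LR
Prior odds = 4/7 = 0.5714
LR = 8/1 = 8.0
Posterior odds = 0.5714 * 8.0 = 4.5714

4.5714


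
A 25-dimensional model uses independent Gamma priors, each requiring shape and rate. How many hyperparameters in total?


Per parameter: 2 (shape and rate).
Total = 25 * 2 = 50

50


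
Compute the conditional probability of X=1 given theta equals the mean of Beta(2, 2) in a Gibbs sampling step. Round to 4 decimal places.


Mean of Beta(2, 2) = 0.5
P(X=1 | theta=0.5) = 0.5

0.5


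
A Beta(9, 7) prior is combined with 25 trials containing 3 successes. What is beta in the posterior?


In conjugate updating:
beta_posterior = beta_prior + (n - k)
= 7 + (25 - 3)
= 7 + 22 = 29

29


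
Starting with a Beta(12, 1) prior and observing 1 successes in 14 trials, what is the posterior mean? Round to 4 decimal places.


Posterior parameters: alpha = 12 + 1 = 13
beta = 1 + 13 = 14
Posterior mean = alpha / (alpha + beta) = 13 / 27
= 0.4815

0.4815


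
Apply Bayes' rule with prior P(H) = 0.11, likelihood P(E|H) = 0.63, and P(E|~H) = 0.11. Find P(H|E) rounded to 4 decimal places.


Step 1: Compute marginal P(E) = P(E|H)P(H) + P(E|~H)P(~H)
= 0.63*0.11 + 0.11*0.89 = 0.1672
Step 2: P(H|E) = P(E|H)P(H)/P(E) = 0.0693/0.1672
= 0.4145

0.4145


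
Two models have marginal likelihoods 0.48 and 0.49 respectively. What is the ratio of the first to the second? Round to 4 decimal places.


Evidence ratio = 0.48 / 0.49
= 0.9796

0.9796


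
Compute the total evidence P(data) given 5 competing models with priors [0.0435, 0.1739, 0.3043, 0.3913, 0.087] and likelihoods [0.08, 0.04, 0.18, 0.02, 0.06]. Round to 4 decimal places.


Marginal likelihood = sum P(model_i) * P(data|model_i)
Model 1: 0.0435 * 0.08 = 0.0035
Model 2: 0.1739 * 0.04 = 0.007
Model 3: 0.3043 * 0.18 = 0.0548
Model 4: 0.3913 * 0.02 = 0.0078
Model 5: 0.087 * 0.06 = 0.0052
Total = 0.0783

0.0783


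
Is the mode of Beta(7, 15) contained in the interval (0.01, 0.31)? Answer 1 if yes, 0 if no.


Mode = (a-1)/(a+b-2) = 6/20 = 0.3
Interval: (0.01, 0.31)
Contains mode? 1

1


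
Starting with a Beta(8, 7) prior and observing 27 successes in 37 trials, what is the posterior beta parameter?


Posterior beta = prior beta + failures
Failures = 37 - 27 = 10
beta_post = 7 + 10 = 17

17


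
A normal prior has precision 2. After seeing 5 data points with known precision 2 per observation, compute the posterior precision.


In the conjugate normal model, precisions add:
tau_posterior = tau_prior + n * tau_data
= 2 + 5*2 = 12

12


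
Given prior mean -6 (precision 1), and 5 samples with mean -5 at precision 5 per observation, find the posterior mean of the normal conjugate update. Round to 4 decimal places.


The posterior mean is a precision-weighted average of prior and data.
Post. prec. = 1 + 25 = 26
Post. mean = (-6 + -125)/26 = -131/26 = -5.0385

-5.0385


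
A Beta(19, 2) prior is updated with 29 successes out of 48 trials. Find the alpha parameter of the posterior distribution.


In the Beta-Binomial conjugate update:
alpha_post = alpha_prior + successes
= 19 + 29
= 48

48


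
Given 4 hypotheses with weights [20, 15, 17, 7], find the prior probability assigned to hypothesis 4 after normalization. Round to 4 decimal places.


To normalize, divide each weight by the sum of all weights.
Sum = 59
Prior(H4) = 7/59 = 0.1186

0.1186


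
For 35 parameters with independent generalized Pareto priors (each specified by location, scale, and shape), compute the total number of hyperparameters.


A generalized Pareto prior has 3 hyperparameters per parameter.
Total = 35 * 3 = 105

105


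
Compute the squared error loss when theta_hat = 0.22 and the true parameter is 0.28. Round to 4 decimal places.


L = (theta_hat - theta_true)^2
= (0.22 - 0.28)^2
= -0.06^2 = 0.0036

0.0036


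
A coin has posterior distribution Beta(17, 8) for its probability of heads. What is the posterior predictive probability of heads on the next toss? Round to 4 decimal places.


Posterior predictive = E[theta] = alpha/(alpha+beta)
= 17/25
= 0.68

0.68


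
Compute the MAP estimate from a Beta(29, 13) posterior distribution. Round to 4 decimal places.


MAP = mode of Beta distribution
= (alpha - 1)/(alpha + beta - 2)
= (29-1)/(29+13-2)
= 28/40 = 0.7

0.7


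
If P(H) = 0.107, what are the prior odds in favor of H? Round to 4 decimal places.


Prior odds = P(H) / (1 - P(H))
= 0.107 / 0.893
= 0.1198

0.1198


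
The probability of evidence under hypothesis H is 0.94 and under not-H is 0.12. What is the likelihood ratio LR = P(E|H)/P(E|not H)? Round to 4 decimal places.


LR = 0.94 / 0.12
= 7.8333

7.8333


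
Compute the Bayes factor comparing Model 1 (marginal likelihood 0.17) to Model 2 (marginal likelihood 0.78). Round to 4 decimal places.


BF12 = marginal likelihood of M1 / marginal likelihood of M2
= 0.17/0.78
= 0.2179

0.2179


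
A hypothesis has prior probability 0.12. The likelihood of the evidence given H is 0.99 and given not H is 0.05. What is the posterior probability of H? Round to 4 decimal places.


Using Bayes' theorem:
P(E) = 0.12 * 0.99 + 0.88 * 0.05
P(E) = 0.1628
P(H|E) = (0.12 * 0.99) / 0.1628 = 0.7297

0.7297


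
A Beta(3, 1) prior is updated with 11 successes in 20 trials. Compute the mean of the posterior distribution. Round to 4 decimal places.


After update: Beta(14, 10)
Mean = 14 / (14 + 10) = 14 / 24
= 0.5833

0.5833


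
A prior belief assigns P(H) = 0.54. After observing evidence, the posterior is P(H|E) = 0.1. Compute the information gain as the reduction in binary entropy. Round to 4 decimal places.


H(prior) = -0.54*log2(0.54) - 0.46*log2(0.46)
= 0.9954
H(post) = -0.1*log2(0.1) - 0.9*log2(0.9)
= 0.469
IG = 0.9954 - 0.469 = 0.5264

0.5264


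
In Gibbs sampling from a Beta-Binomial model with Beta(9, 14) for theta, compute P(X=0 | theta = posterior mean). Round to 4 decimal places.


Posterior mean = alpha/(alpha+beta) = 9/23 = 0.3913
P(X=0|theta=mean) = 1 - theta = 0.6087

0.6087


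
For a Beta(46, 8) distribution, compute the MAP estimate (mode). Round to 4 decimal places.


MAP = mode = (a-1)/(a+b-2)
= (46-1)/(46+8-2)
= 45/52 = 0.8654

0.8654


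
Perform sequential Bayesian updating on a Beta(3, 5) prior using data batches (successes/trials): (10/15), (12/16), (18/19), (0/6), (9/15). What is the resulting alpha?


Accumulate successes: 49
Posterior alpha = prior alpha + sum of successes
= 3 + 49 = 52

52


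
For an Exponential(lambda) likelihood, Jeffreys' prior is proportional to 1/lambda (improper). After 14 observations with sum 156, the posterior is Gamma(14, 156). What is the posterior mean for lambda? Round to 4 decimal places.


Posterior = Gamma(n, sum_x) = Gamma(14, 156)
Posterior mean = shape/rate = 14/156
= 0.0897

0.0897


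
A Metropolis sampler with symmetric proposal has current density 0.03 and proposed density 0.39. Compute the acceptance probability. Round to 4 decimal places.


For symmetric proposals, acceptance = min(1, pi(x*)/pi(x))
= min(1, 0.39/0.03)
= min(1, 13.0) = 1.0

1.0


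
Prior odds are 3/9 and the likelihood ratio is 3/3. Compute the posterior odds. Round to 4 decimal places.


Posterior odds = prior odds * likelihood ratio
= (3/9) * (3/3)
= 9 / 27
= 0.3333

0.3333


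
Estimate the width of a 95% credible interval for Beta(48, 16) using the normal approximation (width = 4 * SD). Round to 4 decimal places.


For Beta(a,b): Var = ab/((a+b)^2(a+b+1))
Var = 0.0029, SD = 0.0537
Approximate 95% CI width = 4 * 0.0537 = 0.2148

0.2148


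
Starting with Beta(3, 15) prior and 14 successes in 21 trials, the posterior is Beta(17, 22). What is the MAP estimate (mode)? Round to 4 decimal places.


The mode of Beta(a, b) when a > 1 and b > 1 is (a-1)/(a+b-2)
= (17 - 1) / (17 + 22 - 2)
= 16 / 37
= 0.4324

0.4324


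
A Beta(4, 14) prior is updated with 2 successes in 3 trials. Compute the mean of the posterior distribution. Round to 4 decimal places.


After update: Beta(6, 15)
Mean = 6 / (6 + 15) = 6 / 21
= 0.2857

0.2857


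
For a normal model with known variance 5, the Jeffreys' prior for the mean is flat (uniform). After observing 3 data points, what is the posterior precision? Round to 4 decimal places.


Jeffreys' prior for normal mean (known variance) is flat.
Prior precision = 0.
Posterior precision = prior_prec + n/sigma^2 = 0 + 3/5
= 0.6

0.6


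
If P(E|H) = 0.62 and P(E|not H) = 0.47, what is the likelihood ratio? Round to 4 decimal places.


Likelihood ratio = P(E|H) / P(E|not H)
= 0.62 / 0.47
= 1.3191

1.3191


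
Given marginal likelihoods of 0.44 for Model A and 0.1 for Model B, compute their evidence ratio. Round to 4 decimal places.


Ratio = ML(A) / ML(B) = 0.44/0.1
= 4.4

4.4


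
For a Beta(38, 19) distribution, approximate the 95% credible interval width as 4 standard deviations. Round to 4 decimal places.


Variance of Beta(a,b) = ab / ((a+b)^2 * (a+b+1))
= 38*19 / ((57)^2 * 58)
= 0.0038
SD = sqrt(0.0038) = 0.0619
Width = 4 * SD = 0.2476

0.2476


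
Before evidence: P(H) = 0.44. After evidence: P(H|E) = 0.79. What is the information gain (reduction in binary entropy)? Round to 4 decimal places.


Prior entropy = 0.9896
Posterior entropy = 0.7415
Information gain = 0.9896 - 0.7415 = 0.2481

0.2481


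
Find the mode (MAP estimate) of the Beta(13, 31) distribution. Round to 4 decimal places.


For Beta(a,b) with a,b > 1:
Mode = (a-1)/(a+b-2) = (13-1)/(44-2)
= 12/42 = 0.2857

0.2857


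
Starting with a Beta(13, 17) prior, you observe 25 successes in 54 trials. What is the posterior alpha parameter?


For a Beta-Binomial conjugate model:
Posterior alpha = prior alpha + number of successes
= 13 + 25 = 38

38


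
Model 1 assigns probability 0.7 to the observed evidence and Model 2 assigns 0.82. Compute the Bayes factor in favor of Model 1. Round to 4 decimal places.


BF = P(data|M1) / P(data|M2)
= 0.7 / 0.82 = 0.8537

0.8537


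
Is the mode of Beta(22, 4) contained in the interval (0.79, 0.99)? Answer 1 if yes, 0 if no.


Mode = (a-1)/(a+b-2) = 21/24 = 0.875
Interval: (0.79, 0.99)
Contains mode? 1

1


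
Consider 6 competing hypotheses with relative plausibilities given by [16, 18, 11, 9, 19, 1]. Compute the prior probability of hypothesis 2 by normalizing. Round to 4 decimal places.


Sum of weights = 16 + 18 + 11 + 9 + 19 + 1 = 74
Normalized prior for H2 = 18 / 74
= 0.2432

0.2432


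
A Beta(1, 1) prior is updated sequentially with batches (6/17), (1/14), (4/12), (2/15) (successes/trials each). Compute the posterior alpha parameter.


Sequential conjugate updating is equivalent to a single batch update.
Total successes across all batches = 13
alpha_posterior = alpha_prior + total_successes = 1 + 13
= 14

14


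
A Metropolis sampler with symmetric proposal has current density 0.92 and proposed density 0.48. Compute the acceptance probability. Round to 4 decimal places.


For symmetric proposals, acceptance = min(1, pi(x*)/pi(x))
= min(1, 0.48/0.92)
= min(1, 0.5217) = 0.5217

0.5217


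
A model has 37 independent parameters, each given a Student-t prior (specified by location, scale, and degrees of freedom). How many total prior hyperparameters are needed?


Each Student-t prior needs 3 hyperparameters (location, scale, and degrees of freedom).
Total = 3 * 37 = 111

111


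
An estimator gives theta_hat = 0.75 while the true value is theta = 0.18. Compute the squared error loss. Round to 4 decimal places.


The squared error loss is (theta_hat - theta)^2
= (0.75 - 0.18)^2
= (0.57)^2 = 0.3249

0.3249


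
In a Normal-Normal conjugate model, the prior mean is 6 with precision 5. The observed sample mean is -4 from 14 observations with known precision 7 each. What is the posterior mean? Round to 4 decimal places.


Posterior precision = tau0 + n*tau = 5 + 14*7 = 103
Posterior mean = (tau0*mu0 + n*tau*xbar) / posterior_precision
= (5*6 + 14*7*-4) / 103
= -362 / 103 = -3.5146

-3.5146


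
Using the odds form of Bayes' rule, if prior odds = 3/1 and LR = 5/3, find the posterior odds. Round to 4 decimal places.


Bayes' rule in odds form: posterior odds = prior odds * LR
= (3 * 5) / (1 * 3)
= 15/3 = 5.0

5.0


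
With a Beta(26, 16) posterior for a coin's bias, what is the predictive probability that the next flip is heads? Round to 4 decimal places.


The predictive probability equals the posterior mean.
P(next = heads) = alpha / (alpha + beta)
= 26 / 42 = 0.619

0.619


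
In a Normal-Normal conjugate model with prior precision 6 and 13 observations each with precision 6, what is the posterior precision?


Posterior precision = prior precision + n * observation precision
= 6 + 13 * 6
= 6 + 78 = 84

84


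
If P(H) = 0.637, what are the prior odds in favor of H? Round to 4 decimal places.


Prior odds = P(H) / (1 - P(H))
= 0.637 / 0.363
= 1.7548

1.7548


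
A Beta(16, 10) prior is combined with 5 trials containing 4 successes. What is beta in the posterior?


In conjugate updating:
beta_posterior = beta_prior + (n - k)
= 10 + (5 - 4)
= 10 + 1 = 11

11


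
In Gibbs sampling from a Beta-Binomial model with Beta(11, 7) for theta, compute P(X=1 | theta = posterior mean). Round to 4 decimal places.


Posterior mean = alpha/(alpha+beta) = 11/18 = 0.6111
P(X=1|theta=mean) = theta = 0.6111

0.6111


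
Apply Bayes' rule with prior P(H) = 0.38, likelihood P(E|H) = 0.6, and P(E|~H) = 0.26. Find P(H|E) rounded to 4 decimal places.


Step 1: Compute marginal P(E) = P(E|H)P(H) + P(E|~H)P(~H)
= 0.6*0.38 + 0.26*0.62 = 0.3892
Step 2: P(H|E) = P(E|H)P(H)/P(E) = 0.228/0.3892
= 0.5858

0.5858


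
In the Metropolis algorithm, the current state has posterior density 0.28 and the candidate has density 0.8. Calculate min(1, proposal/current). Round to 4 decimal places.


Ratio = 0.8/0.28 = 2.8571
Acceptance probability = min(1, 2.8571)
= 1.0

1.0


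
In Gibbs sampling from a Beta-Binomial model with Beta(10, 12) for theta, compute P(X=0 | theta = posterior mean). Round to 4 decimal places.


Posterior mean = alpha/(alpha+beta) = 10/22 = 0.4545
P(X=0|theta=mean) = 1 - theta = 0.5455

0.5455


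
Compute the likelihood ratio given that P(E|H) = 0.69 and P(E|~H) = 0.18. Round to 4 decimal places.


LR = P(E|H) / P(E|~H)
= 0.69 / 0.18 = 3.8333

3.8333


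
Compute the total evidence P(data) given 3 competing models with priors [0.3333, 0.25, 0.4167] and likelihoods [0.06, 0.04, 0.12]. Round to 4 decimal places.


Marginal likelihood = sum P(model_i) * P(data|model_i)
Model 1: 0.3333 * 0.06 = 0.02
Model 2: 0.25 * 0.04 = 0.01
Model 3: 0.4167 * 0.12 = 0.05
Total = 0.08

0.08


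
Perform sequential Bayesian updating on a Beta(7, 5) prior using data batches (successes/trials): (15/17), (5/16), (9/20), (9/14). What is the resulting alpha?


Accumulate successes: 38
Posterior alpha = prior alpha + sum of successes
= 7 + 38 = 45

45


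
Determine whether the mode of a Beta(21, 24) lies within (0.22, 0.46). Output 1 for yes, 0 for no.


First find the mode: (a-1)/(a+b-2) = 0.4651
Is 0.4651 in (0.22, 0.46)? 0

0


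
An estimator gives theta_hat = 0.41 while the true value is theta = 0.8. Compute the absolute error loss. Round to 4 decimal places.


The absolute error loss is |theta_hat - theta|
= |0.41 - 0.8|
= 0.39

0.39


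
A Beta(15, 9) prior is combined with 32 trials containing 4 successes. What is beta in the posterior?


In conjugate updating:
beta_posterior = beta_prior + (n - k)
= 9 + (32 - 4)
= 9 + 28 = 37

37


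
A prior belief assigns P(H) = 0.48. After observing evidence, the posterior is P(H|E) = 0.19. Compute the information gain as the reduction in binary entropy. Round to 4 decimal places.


H(prior) = -0.48*log2(0.48) - 0.52*log2(0.52)
= 0.9988
H(post) = -0.19*log2(0.19) - 0.81*log2(0.81)
= 0.7015
IG = 0.9988 - 0.7015 = 0.2974

0.2974


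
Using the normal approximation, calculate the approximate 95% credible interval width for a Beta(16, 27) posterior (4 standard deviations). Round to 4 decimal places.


Var(Beta) = 16*27/(43^2 * 44) = 0.0053
SD = 0.0729
Width ~ 4*SD = 0.2915

0.2915


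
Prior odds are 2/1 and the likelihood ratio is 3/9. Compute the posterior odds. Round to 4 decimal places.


Posterior odds = prior odds * likelihood ratio
= (2/1) * (3/9)
= 6 / 9
= 0.6667

0.6667


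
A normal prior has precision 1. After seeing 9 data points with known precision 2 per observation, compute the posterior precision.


In the conjugate normal model, precisions add:
tau_posterior = tau_prior + n * tau_data
= 1 + 9*2 = 19

19


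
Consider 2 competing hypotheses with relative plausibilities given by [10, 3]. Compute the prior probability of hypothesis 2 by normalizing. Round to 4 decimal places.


Sum of weights = 10 + 3 = 13
Normalized prior for H2 = 3 / 13
= 0.2308

0.2308


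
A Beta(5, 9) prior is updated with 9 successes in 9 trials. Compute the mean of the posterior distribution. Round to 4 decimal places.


After update: Beta(14, 9)
Mean = 14 / (14 + 9) = 14 / 23
= 0.6087

0.6087


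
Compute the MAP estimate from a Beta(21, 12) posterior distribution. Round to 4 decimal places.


MAP = mode of Beta distribution
= (alpha - 1)/(alpha + beta - 2)
= (21-1)/(21+12-2)
= 20/31 = 0.6452

0.6452


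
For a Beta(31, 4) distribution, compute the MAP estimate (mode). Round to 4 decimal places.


MAP = mode = (a-1)/(a+b-2)
= (31-1)/(31+4-2)
= 30/33 = 0.9091

0.9091


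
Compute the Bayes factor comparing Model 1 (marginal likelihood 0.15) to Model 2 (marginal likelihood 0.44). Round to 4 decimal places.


BF12 = marginal likelihood of M1 / marginal likelihood of M2
= 0.15/0.44
= 0.3409

0.3409


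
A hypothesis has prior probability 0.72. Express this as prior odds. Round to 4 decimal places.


Odds = P(H) / P(not H) = 0.72 / 0.28
= 2.5714

2.5714


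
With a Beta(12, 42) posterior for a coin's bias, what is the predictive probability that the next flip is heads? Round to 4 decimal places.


The predictive probability equals the posterior mean.
P(next = heads) = alpha / (alpha + beta)
= 12 / 54 = 0.2222

0.2222


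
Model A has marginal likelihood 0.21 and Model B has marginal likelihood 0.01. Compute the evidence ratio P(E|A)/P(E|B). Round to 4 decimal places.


Evidence ratio = P(E|A) / P(E|B)
= 0.21 / 0.01
= 21.0

21.0


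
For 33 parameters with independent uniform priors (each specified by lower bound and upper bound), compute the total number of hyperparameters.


A uniform prior has 2 hyperparameters per parameter.
Total = 33 * 2 = 66

66


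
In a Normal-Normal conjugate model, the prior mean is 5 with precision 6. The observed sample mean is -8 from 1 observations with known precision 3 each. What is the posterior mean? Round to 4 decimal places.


Posterior precision = tau0 + n*tau = 6 + 1*3 = 9
Posterior mean = (tau0*mu0 + n*tau*xbar) / posterior_precision
= (6*5 + 1*3*-8) / 9
= 6 / 9 = 0.6667

0.6667


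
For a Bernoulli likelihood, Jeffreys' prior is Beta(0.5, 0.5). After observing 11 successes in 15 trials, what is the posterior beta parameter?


Jeffreys' prior for Bernoulli is Beta(0.5, 0.5).
Posterior is Beta(0.5 + k, 0.5 + n - k).
Posterior beta = 0.5 + (n - k) = 0.5 + 4 = 4.5

4.5


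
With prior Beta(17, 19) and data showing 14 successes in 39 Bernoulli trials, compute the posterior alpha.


Conjugate update: alpha_posterior = alpha_prior + k
= 17 + 14 = 31

31


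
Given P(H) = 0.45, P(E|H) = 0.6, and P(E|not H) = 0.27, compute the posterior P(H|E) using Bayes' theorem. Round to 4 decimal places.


By Bayes' theorem: P(H|E) = P(E|H)*P(H) / P(E)
P(E) = P(E|H)*P(H) + P(E|not H)*P(not H)
P(E) = 0.6*0.45 + 0.27*0.55 = 0.4185
P(H|E) = 0.6*0.45 / 0.4185 = 0.6452

0.6452


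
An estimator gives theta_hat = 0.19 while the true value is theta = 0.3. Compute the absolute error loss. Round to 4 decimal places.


The absolute error loss is |theta_hat - theta|
= |0.19 - 0.3|
= 0.11

0.11


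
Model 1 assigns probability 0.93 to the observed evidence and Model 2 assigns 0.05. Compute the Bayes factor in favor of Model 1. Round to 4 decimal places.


BF = P(data|M1) / P(data|M2)
= 0.93 / 0.05 = 18.6

18.6


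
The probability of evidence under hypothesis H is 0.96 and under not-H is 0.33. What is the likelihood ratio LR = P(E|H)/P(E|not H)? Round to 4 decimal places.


LR = 0.96 / 0.33
= 2.9091

2.9091


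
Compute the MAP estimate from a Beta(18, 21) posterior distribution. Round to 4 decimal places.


MAP = mode of Beta distribution
= (alpha - 1)/(alpha + beta - 2)
= (18-1)/(18+21-2)
= 17/37 = 0.4595

0.4595


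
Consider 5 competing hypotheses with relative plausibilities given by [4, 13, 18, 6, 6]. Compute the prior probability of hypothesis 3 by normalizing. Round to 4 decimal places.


Sum of weights = 4 + 13 + 18 + 6 + 6 = 47
Normalized prior for H3 = 18 / 47
= 0.383

0.383


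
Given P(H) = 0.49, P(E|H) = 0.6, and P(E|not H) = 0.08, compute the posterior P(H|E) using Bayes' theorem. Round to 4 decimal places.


By Bayes' theorem: P(H|E) = P(E|H)*P(H) / P(E)
P(E) = P(E|H)*P(H) + P(E|not H)*P(not H)
P(E) = 0.6*0.49 + 0.08*0.51 = 0.3348
P(H|E) = 0.6*0.49 / 0.3348 = 0.8781

0.8781


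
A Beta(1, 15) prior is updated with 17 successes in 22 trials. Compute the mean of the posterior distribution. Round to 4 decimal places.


After update: Beta(18, 20)
Mean = 18 / (18 + 20) = 18 / 38
= 0.4737

0.4737


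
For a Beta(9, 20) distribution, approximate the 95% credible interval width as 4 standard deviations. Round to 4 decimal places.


Variance of Beta(a,b) = ab / ((a+b)^2 * (a+b+1))
= 9*20 / ((29)^2 * 30)
= 0.0071
SD = sqrt(0.0071) = 0.0845
Width = 4 * SD = 0.3379

0.3379


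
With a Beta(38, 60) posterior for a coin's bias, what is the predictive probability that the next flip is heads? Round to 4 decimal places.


The predictive probability equals the posterior mean.
P(next = heads) = alpha / (alpha + beta)
= 38 / 98 = 0.3878

0.3878


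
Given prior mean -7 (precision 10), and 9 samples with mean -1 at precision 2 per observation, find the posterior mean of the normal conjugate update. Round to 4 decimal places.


The posterior mean is a precision-weighted average of prior and data.
Post. prec. = 10 + 18 = 28
Post. mean = (-70 + -18)/28 = -88/28 = -3.1429

-3.1429


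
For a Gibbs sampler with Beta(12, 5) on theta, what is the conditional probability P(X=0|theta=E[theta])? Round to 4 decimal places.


E[theta] = 12/(12+5) = 0.7059
P(X=0|theta) = 1 - theta = 0.2941

0.2941


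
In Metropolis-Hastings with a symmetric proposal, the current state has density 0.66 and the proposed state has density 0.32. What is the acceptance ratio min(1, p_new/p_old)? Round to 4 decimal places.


Ratio = p_new / p_old = 0.32 / 0.66 = 0.4848
Acceptance = min(1, 0.4848) = 0.4848

0.4848


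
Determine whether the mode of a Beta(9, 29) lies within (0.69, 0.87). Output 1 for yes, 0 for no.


First find the mode: (a-1)/(a+b-2) = 0.2222
Is 0.2222 in (0.69, 0.87)? 0

0


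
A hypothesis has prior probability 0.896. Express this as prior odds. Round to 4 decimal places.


Odds = P(H) / P(not H) = 0.896 / 0.104
= 8.6154

8.6154


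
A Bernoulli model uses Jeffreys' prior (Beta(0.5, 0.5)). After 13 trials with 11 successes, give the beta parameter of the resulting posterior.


Posterior = Beta(prior_alpha + successes, prior_beta + failures)
= Beta(0.5 + 11, 0.5 + 2)
Posterior beta = 0.5 + (n - k) = 0.5 + 2 = 2.5

2.5


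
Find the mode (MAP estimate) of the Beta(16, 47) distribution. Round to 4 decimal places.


For Beta(a,b) with a,b > 1:
Mode = (a-1)/(a+b-2) = (16-1)/(63-2)
= 15/61 = 0.2459

0.2459


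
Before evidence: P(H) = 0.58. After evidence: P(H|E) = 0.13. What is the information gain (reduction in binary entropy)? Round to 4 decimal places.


Prior entropy = 0.9815
Posterior entropy = 0.5574
Information gain = 0.9815 - 0.5574 = 0.424

0.424


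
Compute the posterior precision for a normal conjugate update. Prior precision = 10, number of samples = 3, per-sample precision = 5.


tau_post = tau_0 + n * tau
= 10 + 3 * 5 = 25

25


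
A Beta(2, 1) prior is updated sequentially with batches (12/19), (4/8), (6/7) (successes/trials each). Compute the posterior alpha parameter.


Sequential conjugate updating is equivalent to a single batch update.
Total successes across all batches = 22
alpha_posterior = alpha_prior + total_successes = 2 + 22
= 24

24


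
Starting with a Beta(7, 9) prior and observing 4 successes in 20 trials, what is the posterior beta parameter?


Posterior beta = prior beta + failures
Failures = 20 - 4 = 16
beta_post = 9 + 16 = 25

25


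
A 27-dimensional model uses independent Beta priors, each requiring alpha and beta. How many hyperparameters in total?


Per parameter: 2 (alpha and beta).
Total = 27 * 2 = 54

54


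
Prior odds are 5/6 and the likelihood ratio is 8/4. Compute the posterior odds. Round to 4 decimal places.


Posterior odds = prior odds * likelihood ratio
= (5/6) * (8/4)
= 40 / 24
= 1.6667

1.6667


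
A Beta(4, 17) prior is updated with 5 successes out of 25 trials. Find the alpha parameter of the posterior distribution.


In the Beta-Binomial conjugate update:
alpha_post = alpha_prior + successes
= 4 + 5
= 9

9


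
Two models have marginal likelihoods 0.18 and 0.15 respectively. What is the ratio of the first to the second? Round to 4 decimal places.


Evidence ratio = 0.18 / 0.15
= 1.2

1.2


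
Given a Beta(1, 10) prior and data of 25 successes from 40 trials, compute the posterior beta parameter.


Number of failures = 40 - 25 = 15
Posterior beta = 10 + 15 = 25

25


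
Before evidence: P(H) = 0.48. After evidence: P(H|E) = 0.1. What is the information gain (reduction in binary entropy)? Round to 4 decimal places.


Prior entropy = 0.9988
Posterior entropy = 0.469
Information gain = 0.9988 - 0.469 = 0.5298

0.5298


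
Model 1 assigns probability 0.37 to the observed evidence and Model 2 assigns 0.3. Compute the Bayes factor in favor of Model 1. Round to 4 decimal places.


BF = P(data|M1) / P(data|M2)
= 0.37 / 0.3 = 1.2333

1.2333


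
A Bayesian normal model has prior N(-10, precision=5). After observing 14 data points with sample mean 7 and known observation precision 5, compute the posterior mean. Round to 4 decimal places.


Posterior mean = (prior_precision * prior_mean + n * data_precision * data_mean) / (prior_precision + n * data_precision)
Numerator = 5*-10 + 14*5*7 = 440
Denominator = 5 + 14*5 = 75
Posterior mean = 5.8667

5.8667
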